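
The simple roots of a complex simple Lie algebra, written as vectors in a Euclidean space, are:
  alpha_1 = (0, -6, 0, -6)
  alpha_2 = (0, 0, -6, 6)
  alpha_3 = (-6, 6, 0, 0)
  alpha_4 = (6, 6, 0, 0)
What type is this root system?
type D_4

Compute the Cartan integers a_ij = 2(alpha_i, alpha_j)/(alpha_j, alpha_j); the resulting 4x4 Cartan matrix is
[[2, -1, -1, -1], [-1, 2, 0, 0], [-1, 0, 2, 0], [-1, 0, 0, 2]].
All simple roots have the same length, so the diagram is simply laced. The associated Dynkin diagram is a chain of 2 nodes with a fork of two nodes at one end (D_4), so the type is D_4 (the algebra so(8)).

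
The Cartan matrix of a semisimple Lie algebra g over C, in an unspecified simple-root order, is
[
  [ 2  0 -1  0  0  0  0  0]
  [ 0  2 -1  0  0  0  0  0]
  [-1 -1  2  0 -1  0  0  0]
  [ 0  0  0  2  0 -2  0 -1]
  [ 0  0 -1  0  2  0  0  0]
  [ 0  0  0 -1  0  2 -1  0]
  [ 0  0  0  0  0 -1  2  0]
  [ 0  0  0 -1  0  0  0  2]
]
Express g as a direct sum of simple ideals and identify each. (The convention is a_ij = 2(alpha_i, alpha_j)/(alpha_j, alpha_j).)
The diagram associated to this matrix has two connected components: the simple roots {alpha_1, alpha_2, alpha_3, alpha_5} form a chain of 2 nodes with a fork of two nodes at one end (D_4), and {alpha_4, alpha_6, alpha_7, alpha_8} form a chain of 4 nodes with a double edge between the middle two (F_4). A semisimple Lie algebra decomposes uniquely as the direct sum of simple ideals, one per connected component of its Dynkin diagram, so g ≅ D_4 ⊕ F_4 (dimension 28 + 52 = 80).

D4 + F4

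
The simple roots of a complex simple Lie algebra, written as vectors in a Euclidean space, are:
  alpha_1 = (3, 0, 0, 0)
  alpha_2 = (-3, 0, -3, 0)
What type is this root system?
B_2 (so(5))

Compute the Cartan integers a_ij = 2(alpha_i, alpha_j)/(alpha_j, alpha_j); the resulting 2x2 Cartan matrix is
[[2, -1], [-2, 2]].
The roots have two lengths (squared-length ratio 2:1); the short ones are alpha_{1}. The associated Dynkin diagram is a chain of 2 nodes with a double edge at one end; the terminal node there is the unique short simple root (B_2), so the type is B_2 (the algebra so(5)).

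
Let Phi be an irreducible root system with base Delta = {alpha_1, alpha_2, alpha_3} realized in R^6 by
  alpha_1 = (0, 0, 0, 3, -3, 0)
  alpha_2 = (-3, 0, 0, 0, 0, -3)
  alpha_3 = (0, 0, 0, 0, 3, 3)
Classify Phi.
A3

Compute the Cartan integers a_ij = 2(alpha_i, alpha_j)/(alpha_j, alpha_j); the resulting 3x3 Cartan matrix is
[[2, 0, -1], [0, 2, -1], [-1, -1, 2]].
All simple roots have the same length, so the diagram is simply laced. The associated Dynkin diagram is a chain of 3 nodes with single edges (A_3), so the type is A_3 (the algebra sl(4)).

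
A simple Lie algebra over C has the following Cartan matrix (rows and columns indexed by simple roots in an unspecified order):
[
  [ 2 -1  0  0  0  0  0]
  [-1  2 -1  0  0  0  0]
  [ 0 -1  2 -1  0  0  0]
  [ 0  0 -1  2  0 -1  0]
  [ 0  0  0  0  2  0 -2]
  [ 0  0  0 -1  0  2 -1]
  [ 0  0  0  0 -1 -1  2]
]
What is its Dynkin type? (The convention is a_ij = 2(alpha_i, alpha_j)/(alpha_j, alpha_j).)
C7

The matrix has rank 7 with 2's on the diagonal. Reading the off-diagonal entries as Dynkin edges (a single edge where a_ij = a_ji = -1; a double or triple edge where a_ij * a_ji = 2 or 3), the diagram is a chain of 7 nodes with a double edge at one end; the terminal node there is the unique long simple root (C_7). One simple-root ordering that puts it in standard form is (alpha_1, alpha_2, alpha_3, alpha_4, alpha_6, alpha_7, alpha_5). So the algebra is type C_7, i.e. sp(14).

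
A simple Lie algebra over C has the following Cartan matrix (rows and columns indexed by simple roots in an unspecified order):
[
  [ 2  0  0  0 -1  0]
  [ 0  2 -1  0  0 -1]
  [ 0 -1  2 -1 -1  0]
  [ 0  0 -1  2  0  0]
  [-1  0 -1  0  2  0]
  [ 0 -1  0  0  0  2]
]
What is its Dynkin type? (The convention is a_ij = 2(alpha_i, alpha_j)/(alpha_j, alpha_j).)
The matrix has rank 6 with 2's on the diagonal. Reading the off-diagonal entries as Dynkin edges (a single edge where a_ij = a_ji = -1; a double or triple edge where a_ij * a_ji = 2 or 3), the diagram is a chain of 5 nodes with one extra node attached to the third node from one end (E_6). One simple-root ordering that puts it in standard form is (alpha_6, alpha_4, alpha_2, alpha_3, alpha_5, alpha_1). So the algebra is type E_6.

E_6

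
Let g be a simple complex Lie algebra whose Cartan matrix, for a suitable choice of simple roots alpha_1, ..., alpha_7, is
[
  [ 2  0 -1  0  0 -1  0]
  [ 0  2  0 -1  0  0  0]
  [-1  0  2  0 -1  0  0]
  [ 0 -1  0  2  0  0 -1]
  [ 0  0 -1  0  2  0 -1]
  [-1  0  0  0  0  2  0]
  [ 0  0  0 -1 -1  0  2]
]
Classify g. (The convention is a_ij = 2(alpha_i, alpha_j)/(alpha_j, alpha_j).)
A_7

The matrix has rank 7 with 2's on the diagonal. Reading the off-diagonal entries as Dynkin edges (a single edge where a_ij = a_ji = -1; a double or triple edge where a_ij * a_ji = 2 or 3), the diagram is a chain of 7 nodes with single edges (A_7). One simple-root ordering that puts it in standard form is (alpha_2, alpha_4, alpha_7, alpha_5, alpha_3, alpha_1, alpha_6). So the algebra is type A_7, i.e. sl(8).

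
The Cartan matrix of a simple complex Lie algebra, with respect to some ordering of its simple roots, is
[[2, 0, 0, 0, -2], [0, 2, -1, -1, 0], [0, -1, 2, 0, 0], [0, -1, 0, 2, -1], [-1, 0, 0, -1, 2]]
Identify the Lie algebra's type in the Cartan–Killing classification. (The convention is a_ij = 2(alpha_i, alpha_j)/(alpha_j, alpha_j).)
The matrix has rank 5 with 2's on the diagonal. Reading the off-diagonal entries as Dynkin edges (a single edge where a_ij = a_ji = -1; a double or triple edge where a_ij * a_ji = 2 or 3), the diagram is a chain of 5 nodes with a double edge at one end; the terminal node there is the unique long simple root (C_5). One simple-root ordering that puts it in standard form is (alpha_3, alpha_2, alpha_4, alpha_5, alpha_1). So the algebra is type C_5, i.e. sp(10).

C_5 (sp(10))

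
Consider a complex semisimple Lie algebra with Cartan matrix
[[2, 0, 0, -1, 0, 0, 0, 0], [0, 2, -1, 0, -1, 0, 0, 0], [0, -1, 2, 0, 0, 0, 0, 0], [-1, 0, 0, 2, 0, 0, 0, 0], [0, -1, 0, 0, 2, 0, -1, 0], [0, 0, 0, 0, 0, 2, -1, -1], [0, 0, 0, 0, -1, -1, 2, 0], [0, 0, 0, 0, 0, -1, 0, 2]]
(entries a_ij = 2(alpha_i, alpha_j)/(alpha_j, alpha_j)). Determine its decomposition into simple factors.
The diagram associated to this matrix has two connected components: the simple roots {alpha_1, alpha_4} form a chain of 2 nodes with single edges (A_2), and {alpha_2, alpha_3, alpha_5, alpha_6, alpha_7, alpha_8} form a chain of 6 nodes with single edges (A_6). A semisimple Lie algebra decomposes uniquely as the direct sum of simple ideals, one per connected component of its Dynkin diagram, so g ≅ A_2 ⊕ A_6 (dimension 8 + 48 = 56).

A2 ⊕ A6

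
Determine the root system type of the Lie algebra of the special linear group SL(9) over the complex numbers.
This is sl(9), which has dimension 9^2 - 1 = 80 and rank 9 - 1 = 8 (a Cartan subalgebra is the diagonal traceless matrices). In the classification of classical Lie algebras, the special linear algebra sl(n+1) has type A_n; here n = 8, so the Dynkin diagram is a chain of 8 nodes with single edges (A_8). Hence the type is A_8.

type A_8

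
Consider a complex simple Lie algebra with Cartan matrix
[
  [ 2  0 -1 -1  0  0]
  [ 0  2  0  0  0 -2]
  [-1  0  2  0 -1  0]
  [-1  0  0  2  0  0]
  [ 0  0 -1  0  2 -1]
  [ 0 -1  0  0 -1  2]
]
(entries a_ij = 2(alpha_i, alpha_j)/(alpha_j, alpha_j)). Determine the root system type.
type C_6

The matrix has rank 6 with 2's on the diagonal. Reading the off-diagonal entries as Dynkin edges (a single edge where a_ij = a_ji = -1; a double or triple edge where a_ij * a_ji = 2 or 3), the diagram is a chain of 6 nodes with a double edge at one end; the terminal node there is the unique long simple root (C_6). One simple-root ordering that puts it in standard form is (alpha_4, alpha_1, alpha_3, alpha_5, alpha_6, alpha_2). So the algebra is type C_6, i.e. sp(12).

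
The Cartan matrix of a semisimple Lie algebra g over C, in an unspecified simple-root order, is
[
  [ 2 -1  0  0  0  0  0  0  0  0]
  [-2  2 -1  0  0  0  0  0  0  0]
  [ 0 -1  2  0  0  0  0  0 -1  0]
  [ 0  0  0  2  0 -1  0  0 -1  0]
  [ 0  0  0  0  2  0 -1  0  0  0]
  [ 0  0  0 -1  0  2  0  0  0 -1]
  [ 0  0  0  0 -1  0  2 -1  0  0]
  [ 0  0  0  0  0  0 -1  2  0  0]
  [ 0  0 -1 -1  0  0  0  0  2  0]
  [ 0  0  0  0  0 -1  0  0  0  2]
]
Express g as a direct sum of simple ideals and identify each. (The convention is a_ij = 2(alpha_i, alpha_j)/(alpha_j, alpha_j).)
The diagram associated to this matrix has two connected components: the simple roots {alpha_5, alpha_7, alpha_8} form a chain of 3 nodes with single edges (A_3), and {alpha_1, alpha_2, alpha_3, alpha_4, alpha_6, alpha_9, alpha_10} form a chain of 7 nodes with a double edge at one end; the terminal node there is the unique short simple root (B_7). A semisimple Lie algebra decomposes uniquely as the direct sum of simple ideals, one per connected component of its Dynkin diagram, so g ≅ A_3 ⊕ B_7 (dimension 15 + 105 = 120).

A3 + B7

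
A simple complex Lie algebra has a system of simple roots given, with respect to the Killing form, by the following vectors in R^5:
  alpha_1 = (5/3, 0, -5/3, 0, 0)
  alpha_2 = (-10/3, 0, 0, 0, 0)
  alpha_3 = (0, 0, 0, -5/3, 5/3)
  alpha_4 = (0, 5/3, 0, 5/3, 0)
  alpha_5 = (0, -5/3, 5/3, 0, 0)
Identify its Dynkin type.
Compute the Cartan integers a_ij = 2(alpha_i, alpha_j)/(alpha_j, alpha_j); the resulting 5x5 Cartan matrix is
[[2, -1, 0, 0, -1], [-2, 2, 0, 0, 0], [0, 0, 2, -1, 0], [0, 0, -1, 2, -1], [-1, 0, 0, -1, 2]].
The roots have two lengths (squared-length ratio 2:1); the short ones are alpha_{1,3,4,5}. The associated Dynkin diagram is a chain of 5 nodes with a double edge at one end; the terminal node there is the unique long simple root (C_5), so the type is C_5 (the algebra sp(10)).

type C_5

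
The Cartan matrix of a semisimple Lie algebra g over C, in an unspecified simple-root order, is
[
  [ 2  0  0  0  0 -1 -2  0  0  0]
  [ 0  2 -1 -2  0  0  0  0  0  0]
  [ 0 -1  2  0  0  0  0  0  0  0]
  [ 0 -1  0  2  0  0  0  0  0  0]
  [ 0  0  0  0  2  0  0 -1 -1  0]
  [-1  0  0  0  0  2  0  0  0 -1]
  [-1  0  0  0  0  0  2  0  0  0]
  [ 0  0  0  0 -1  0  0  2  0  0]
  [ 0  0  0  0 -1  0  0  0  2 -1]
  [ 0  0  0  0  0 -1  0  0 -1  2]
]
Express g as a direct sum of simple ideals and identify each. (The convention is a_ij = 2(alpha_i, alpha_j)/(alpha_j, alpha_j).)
The diagram associated to this matrix has two connected components: the simple roots {alpha_2, alpha_3, alpha_4} form a chain of 3 nodes with a double edge at one end; the terminal node there is the unique short simple root (B_3), and {alpha_1, alpha_5, alpha_6, alpha_7, alpha_8, alpha_9, alpha_10} form a chain of 7 nodes with a double edge at one end; the terminal node there is the unique short simple root (B_7). A semisimple Lie algebra decomposes uniquely as the direct sum of simple ideals, one per connected component of its Dynkin diagram, so g ≅ B_3 ⊕ B_7 (dimension 21 + 105 = 126).

type B_3 + type B_7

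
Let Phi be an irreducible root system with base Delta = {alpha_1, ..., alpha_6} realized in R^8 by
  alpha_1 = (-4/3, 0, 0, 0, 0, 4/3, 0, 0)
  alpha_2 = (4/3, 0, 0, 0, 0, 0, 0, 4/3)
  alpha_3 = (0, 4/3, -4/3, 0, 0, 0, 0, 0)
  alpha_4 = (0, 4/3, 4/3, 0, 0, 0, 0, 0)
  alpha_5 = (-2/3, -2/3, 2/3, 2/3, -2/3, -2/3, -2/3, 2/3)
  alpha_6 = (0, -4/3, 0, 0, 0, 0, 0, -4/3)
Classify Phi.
Compute the Cartan integers a_ij = 2(alpha_i, alpha_j)/(alpha_j, alpha_j); the resulting 6x6 Cartan matrix is
[[2, -1, 0, 0, 0, 0], [-1, 2, 0, 0, 0, -1], [0, 0, 2, 0, -1, -1], [0, 0, 0, 2, 0, -1], [0, 0, -1, 0, 2, 0], [0, -1, -1, -1, 0, 2]].
All simple roots have the same length, so the diagram is simply laced. The associated Dynkin diagram is a chain of 5 nodes with one extra node attached to the third node from one end (E_6), so the type is E_6.

E_6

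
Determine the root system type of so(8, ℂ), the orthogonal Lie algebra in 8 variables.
type D_4

This is so(8) with 8 even, which has dimension 8(8-1)/2 = 28 and rank 8/2 = 4. In the classification of classical Lie algebras, the orthogonal algebra so(2n) in an even number of variables has type D_n; here n = 4, so the Dynkin diagram is a chain of 2 nodes with a fork of two nodes at one end (D_4). Hence the type is D_4.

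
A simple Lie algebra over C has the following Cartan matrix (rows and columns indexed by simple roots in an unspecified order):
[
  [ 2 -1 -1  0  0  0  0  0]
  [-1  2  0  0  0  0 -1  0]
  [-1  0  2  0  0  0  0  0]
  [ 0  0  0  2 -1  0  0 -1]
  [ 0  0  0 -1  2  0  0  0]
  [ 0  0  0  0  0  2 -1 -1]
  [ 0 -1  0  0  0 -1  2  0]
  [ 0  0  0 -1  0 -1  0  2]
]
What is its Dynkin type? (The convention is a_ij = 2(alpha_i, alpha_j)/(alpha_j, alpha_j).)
The matrix has rank 8 with 2's on the diagonal. Reading the off-diagonal entries as Dynkin edges (a single edge where a_ij = a_ji = -1; a double or triple edge where a_ij * a_ji = 2 or 3), the diagram is a chain of 8 nodes with single edges (A_8). One simple-root ordering that puts it in standard form is (alpha_5, alpha_4, alpha_8, alpha_6, alpha_7, alpha_2, alpha_1, alpha_3). So the algebra is type A_8, i.e. sl(9).

A_8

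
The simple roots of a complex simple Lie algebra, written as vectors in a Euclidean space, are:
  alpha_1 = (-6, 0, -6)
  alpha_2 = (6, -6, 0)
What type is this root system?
Compute the Cartan integers a_ij = 2(alpha_i, alpha_j)/(alpha_j, alpha_j); the resulting 2x2 Cartan matrix is
[[2, -1], [-1, 2]].
All simple roots have the same length, so the diagram is simply laced. The associated Dynkin diagram is a chain of 2 nodes with single edges (A_2), so the type is A_2 (the algebra sl(3)).

A_2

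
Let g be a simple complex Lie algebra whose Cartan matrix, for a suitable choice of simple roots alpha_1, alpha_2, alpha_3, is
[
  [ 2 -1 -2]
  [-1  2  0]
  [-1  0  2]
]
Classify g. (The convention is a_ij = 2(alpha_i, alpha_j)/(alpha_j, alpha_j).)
The matrix has rank 3 with 2's on the diagonal. Reading the off-diagonal entries as Dynkin edges (a single edge where a_ij = a_ji = -1; a double or triple edge where a_ij * a_ji = 2 or 3), the diagram is a chain of 3 nodes with a double edge at one end; the terminal node there is the unique short simple root (B_3). One simple-root ordering that puts it in standard form is (alpha_2, alpha_1, alpha_3). So the algebra is type B_3, i.e. so(7).

B_3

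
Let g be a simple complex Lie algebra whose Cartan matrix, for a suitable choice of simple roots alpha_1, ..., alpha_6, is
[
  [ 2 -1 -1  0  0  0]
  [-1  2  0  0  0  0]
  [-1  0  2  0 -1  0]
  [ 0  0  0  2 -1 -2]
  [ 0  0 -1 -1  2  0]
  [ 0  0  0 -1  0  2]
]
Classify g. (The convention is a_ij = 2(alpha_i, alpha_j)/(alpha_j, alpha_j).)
The matrix has rank 6 with 2's on the diagonal. Reading the off-diagonal entries as Dynkin edges (a single edge where a_ij = a_ji = -1; a double or triple edge where a_ij * a_ji = 2 or 3), the diagram is a chain of 6 nodes with a double edge at one end; the terminal node there is the unique short simple root (B_6). One simple-root ordering that puts it in standard form is (alpha_2, alpha_1, alpha_3, alpha_5, alpha_4, alpha_6). So the algebra is type B_6, i.e. so(13).

B_6 (so(13))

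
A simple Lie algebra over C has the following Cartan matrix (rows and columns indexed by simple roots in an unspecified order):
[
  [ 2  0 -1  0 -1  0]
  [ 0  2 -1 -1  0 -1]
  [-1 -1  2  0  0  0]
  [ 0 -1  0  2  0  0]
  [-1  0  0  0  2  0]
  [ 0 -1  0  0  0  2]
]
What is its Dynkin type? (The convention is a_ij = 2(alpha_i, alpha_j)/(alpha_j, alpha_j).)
type D_6

The matrix has rank 6 with 2's on the diagonal. Reading the off-diagonal entries as Dynkin edges (a single edge where a_ij = a_ji = -1; a double or triple edge where a_ij * a_ji = 2 or 3), the diagram is a chain of 4 nodes with a fork of two nodes at one end (D_6). One simple-root ordering that puts it in standard form is (alpha_5, alpha_1, alpha_3, alpha_2, alpha_6, alpha_4). So the algebra is type D_6, i.e. so(12).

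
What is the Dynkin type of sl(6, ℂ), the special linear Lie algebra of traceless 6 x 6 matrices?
A_5 (sl(6))

This is sl(6), which has dimension 6^2 - 1 = 35 and rank 6 - 1 = 5 (a Cartan subalgebra is the diagonal traceless matrices). In the classification of classical Lie algebras, the special linear algebra sl(n+1) has type A_n; here n = 5, so the Dynkin diagram is a chain of 5 nodes with single edges (A_5). Hence the type is A_5.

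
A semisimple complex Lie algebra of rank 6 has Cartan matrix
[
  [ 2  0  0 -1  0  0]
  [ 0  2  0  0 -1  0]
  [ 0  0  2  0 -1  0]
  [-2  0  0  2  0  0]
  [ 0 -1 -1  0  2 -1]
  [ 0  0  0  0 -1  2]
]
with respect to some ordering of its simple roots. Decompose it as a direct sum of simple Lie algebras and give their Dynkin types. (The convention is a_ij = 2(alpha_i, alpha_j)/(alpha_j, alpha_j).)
B2 + D4

The diagram associated to this matrix has two connected components: the simple roots {alpha_1, alpha_4} form a chain of 2 nodes with a double edge at one end; the terminal node there is the unique short simple root (B_2), and {alpha_2, alpha_3, alpha_5, alpha_6} form a chain of 2 nodes with a fork of two nodes at one end (D_4). A semisimple Lie algebra decomposes uniquely as the direct sum of simple ideals, one per connected component of its Dynkin diagram, so g ≅ B_2 ⊕ D_4 (dimension 10 + 28 = 38).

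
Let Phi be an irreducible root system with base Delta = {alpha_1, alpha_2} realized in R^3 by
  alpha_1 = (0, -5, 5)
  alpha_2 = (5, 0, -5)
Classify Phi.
Compute the Cartan integers a_ij = 2(alpha_i, alpha_j)/(alpha_j, alpha_j); the resulting 2x2 Cartan matrix is
[[2, -1], [-1, 2]].
All simple roots have the same length, so the diagram is simply laced. The associated Dynkin diagram is a chain of 2 nodes with single edges (A_2), so the type is A_2 (the algebra sl(3)).

A2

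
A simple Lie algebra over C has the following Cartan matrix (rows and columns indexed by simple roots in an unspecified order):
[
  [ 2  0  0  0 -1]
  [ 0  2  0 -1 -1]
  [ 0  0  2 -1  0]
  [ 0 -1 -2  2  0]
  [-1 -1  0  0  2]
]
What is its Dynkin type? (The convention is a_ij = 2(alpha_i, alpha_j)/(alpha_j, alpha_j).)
B5

The matrix has rank 5 with 2's on the diagonal. Reading the off-diagonal entries as Dynkin edges (a single edge where a_ij = a_ji = -1; a double or triple edge where a_ij * a_ji = 2 or 3), the diagram is a chain of 5 nodes with a double edge at one end; the terminal node there is the unique short simple root (B_5). One simple-root ordering that puts it in standard form is (alpha_1, alpha_5, alpha_2, alpha_4, alpha_3). So the algebra is type B_5, i.e. so(11).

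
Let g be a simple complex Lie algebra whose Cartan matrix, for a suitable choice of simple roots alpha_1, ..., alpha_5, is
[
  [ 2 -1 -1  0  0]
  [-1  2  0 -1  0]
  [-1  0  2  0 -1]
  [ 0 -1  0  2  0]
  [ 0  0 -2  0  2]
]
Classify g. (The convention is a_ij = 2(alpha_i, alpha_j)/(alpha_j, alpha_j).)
type C_5

The matrix has rank 5 with 2's on the diagonal. Reading the off-diagonal entries as Dynkin edges (a single edge where a_ij = a_ji = -1; a double or triple edge where a_ij * a_ji = 2 or 3), the diagram is a chain of 5 nodes with a double edge at one end; the terminal node there is the unique long simple root (C_5). One simple-root ordering that puts it in standard form is (alpha_4, alpha_2, alpha_1, alpha_3, alpha_5). So the algebra is type C_5, i.e. sp(10).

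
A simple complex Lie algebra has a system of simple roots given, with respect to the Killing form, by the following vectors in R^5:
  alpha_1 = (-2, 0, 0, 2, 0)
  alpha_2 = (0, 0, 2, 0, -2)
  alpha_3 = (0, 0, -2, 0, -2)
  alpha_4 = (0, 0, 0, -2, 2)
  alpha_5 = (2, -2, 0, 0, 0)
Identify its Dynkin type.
Compute the Cartan integers a_ij = 2(alpha_i, alpha_j)/(alpha_j, alpha_j); the resulting 5x5 Cartan matrix is
[[2, 0, 0, -1, -1], [0, 2, 0, -1, 0], [0, 0, 2, -1, 0], [-1, -1, -1, 2, 0], [-1, 0, 0, 0, 2]].
All simple roots have the same length, so the diagram is simply laced. The associated Dynkin diagram is a chain of 3 nodes with a fork of two nodes at one end (D_5), so the type is D_5 (the algebra so(10)).

type D_5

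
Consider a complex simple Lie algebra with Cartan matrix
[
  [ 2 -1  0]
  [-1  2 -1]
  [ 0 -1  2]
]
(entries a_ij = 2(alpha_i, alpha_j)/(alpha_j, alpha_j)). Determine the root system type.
A_3 (sl(4))

The matrix has rank 3 with 2's on the diagonal. Reading the off-diagonal entries as Dynkin edges (a single edge where a_ij = a_ji = -1; a double or triple edge where a_ij * a_ji = 2 or 3), the diagram is a chain of 3 nodes with single edges (A_3). One simple-root ordering that puts it in standard form is (alpha_3, alpha_2, alpha_1). So the algebra is type A_3, i.e. sl(4).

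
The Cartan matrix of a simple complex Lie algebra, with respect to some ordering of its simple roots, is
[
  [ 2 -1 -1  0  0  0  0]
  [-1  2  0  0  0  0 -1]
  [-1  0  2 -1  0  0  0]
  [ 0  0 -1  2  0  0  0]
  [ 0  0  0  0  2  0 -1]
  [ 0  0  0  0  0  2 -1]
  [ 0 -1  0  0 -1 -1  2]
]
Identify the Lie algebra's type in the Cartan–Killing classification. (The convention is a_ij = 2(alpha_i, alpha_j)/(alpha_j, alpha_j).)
The matrix has rank 7 with 2's on the diagonal. Reading the off-diagonal entries as Dynkin edges (a single edge where a_ij = a_ji = -1; a double or triple edge where a_ij * a_ji = 2 or 3), the diagram is a chain of 5 nodes with a fork of two nodes at one end (D_7). One simple-root ordering that puts it in standard form is (alpha_4, alpha_3, alpha_1, alpha_2, alpha_7, alpha_6, alpha_5). So the algebra is type D_7, i.e. so(14).

D7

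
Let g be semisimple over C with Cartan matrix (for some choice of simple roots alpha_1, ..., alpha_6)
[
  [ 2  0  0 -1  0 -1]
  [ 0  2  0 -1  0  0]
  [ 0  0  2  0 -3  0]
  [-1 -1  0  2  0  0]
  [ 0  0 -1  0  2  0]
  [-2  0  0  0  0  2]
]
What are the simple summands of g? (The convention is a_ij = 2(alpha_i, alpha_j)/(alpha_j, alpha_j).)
The diagram associated to this matrix has two connected components: the simple roots {alpha_1, alpha_2, alpha_4, alpha_6} form a chain of 4 nodes with a double edge at one end; the terminal node there is the unique long simple root (C_4), and {alpha_3, alpha_5} form two nodes joined by a triple edge (G_2). A semisimple Lie algebra decomposes uniquely as the direct sum of simple ideals, one per connected component of its Dynkin diagram, so g ≅ C_4 ⊕ G_2 (dimension 36 + 14 = 50).

C_4 (sp(8)) + G_2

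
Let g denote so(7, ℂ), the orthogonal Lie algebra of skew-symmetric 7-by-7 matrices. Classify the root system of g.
B3

This is so(7) with 7 odd, which has dimension 7(7-1)/2 = 21 and rank (7-1)/2 = 3. In the classification of classical Lie algebras, the orthogonal algebra so(2n+1) in an odd number of variables has type B_n; here n = 3, so the Dynkin diagram is a chain of 3 nodes with a double edge at one end; the terminal node there is the unique short simple root (B_3). Hence the type is B_3.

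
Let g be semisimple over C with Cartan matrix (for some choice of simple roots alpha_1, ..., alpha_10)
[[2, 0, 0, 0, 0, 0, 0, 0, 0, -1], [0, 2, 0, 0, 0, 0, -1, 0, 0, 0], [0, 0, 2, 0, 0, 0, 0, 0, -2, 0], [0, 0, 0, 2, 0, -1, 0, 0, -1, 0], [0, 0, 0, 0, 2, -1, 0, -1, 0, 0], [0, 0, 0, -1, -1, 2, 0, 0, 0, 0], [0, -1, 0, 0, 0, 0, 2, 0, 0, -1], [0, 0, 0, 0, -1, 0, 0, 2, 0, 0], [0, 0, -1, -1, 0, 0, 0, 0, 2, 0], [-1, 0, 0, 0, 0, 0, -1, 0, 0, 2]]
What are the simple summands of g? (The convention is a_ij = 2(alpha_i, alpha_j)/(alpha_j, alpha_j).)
The diagram associated to this matrix has two connected components: the simple roots {alpha_1, alpha_2, alpha_7, alpha_10} form a chain of 4 nodes with single edges (A_4), and {alpha_3, alpha_4, alpha_5, alpha_6, alpha_8, alpha_9} form a chain of 6 nodes with a double edge at one end; the terminal node there is the unique long simple root (C_6). A semisimple Lie algebra decomposes uniquely as the direct sum of simple ideals, one per connected component of its Dynkin diagram, so g ≅ A_4 ⊕ C_6 (dimension 24 + 78 = 102).

type A_4 ⊕ type C_6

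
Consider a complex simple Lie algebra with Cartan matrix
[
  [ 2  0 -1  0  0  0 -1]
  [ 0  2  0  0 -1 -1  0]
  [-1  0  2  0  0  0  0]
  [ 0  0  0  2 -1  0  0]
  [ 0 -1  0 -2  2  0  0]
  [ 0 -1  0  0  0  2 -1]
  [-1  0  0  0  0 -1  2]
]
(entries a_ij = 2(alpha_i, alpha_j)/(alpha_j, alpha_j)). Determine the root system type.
type B_7

The matrix has rank 7 with 2's on the diagonal. Reading the off-diagonal entries as Dynkin edges (a single edge where a_ij = a_ji = -1; a double or triple edge where a_ij * a_ji = 2 or 3), the diagram is a chain of 7 nodes with a double edge at one end; the terminal node there is the unique short simple root (B_7). One simple-root ordering that puts it in standard form is (alpha_3, alpha_1, alpha_7, alpha_6, alpha_2, alpha_5, alpha_4). So the algebra is type B_7, i.e. so(15).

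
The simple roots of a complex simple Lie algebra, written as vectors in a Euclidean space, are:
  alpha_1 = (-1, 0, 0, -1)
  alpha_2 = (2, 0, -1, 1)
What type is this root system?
G_2

Compute the Cartan integers a_ij = 2(alpha_i, alpha_j)/(alpha_j, alpha_j); the resulting 2x2 Cartan matrix is
[[2, -1], [-3, 2]].
The roots have two lengths (squared-length ratio 3:1); the short ones are alpha_{1}. The associated Dynkin diagram is two nodes joined by a triple edge (G_2), so the type is G_2.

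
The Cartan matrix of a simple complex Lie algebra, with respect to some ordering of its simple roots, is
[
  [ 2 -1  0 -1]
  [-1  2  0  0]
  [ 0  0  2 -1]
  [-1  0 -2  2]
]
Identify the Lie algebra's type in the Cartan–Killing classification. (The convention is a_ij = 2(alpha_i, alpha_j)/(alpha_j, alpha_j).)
The matrix has rank 4 with 2's on the diagonal. Reading the off-diagonal entries as Dynkin edges (a single edge where a_ij = a_ji = -1; a double or triple edge where a_ij * a_ji = 2 or 3), the diagram is a chain of 4 nodes with a double edge at one end; the terminal node there is the unique short simple root (B_4). One simple-root ordering that puts it in standard form is (alpha_2, alpha_1, alpha_4, alpha_3). So the algebra is type B_4, i.e. so(9).

B4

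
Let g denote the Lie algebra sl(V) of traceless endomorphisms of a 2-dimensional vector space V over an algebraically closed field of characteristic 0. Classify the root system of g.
This is sl(2), which has dimension 2^2 - 1 = 3 and rank 2 - 1 = 1 (a Cartan subalgebra is the diagonal traceless matrices). In the classification of classical Lie algebras, the special linear algebra sl(n+1) has type A_n; here n = 1, so the Dynkin diagram is a chain of 1 nodes with single edges (A_1). Hence the type is A_1.

type A_1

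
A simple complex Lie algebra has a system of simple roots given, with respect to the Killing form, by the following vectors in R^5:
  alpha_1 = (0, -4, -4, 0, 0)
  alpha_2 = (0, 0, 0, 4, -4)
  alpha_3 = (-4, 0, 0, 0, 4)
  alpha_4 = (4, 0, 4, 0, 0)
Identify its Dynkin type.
Compute the Cartan integers a_ij = 2(alpha_i, alpha_j)/(alpha_j, alpha_j); the resulting 4x4 Cartan matrix is
[[2, 0, 0, -1], [0, 2, -1, 0], [0, -1, 2, -1], [-1, 0, -1, 2]].
All simple roots have the same length, so the diagram is simply laced. The associated Dynkin diagram is a chain of 4 nodes with single edges (A_4), so the type is A_4 (the algebra sl(5)).

A_4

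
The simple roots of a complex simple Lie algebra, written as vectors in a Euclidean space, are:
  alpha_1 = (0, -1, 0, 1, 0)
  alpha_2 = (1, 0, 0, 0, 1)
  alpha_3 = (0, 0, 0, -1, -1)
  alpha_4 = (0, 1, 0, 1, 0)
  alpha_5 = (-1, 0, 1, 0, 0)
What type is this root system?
Compute the Cartan integers a_ij = 2(alpha_i, alpha_j)/(alpha_j, alpha_j); the resulting 5x5 Cartan matrix is
[[2, 0, -1, 0, 0], [0, 2, -1, 0, -1], [-1, -1, 2, -1, 0], [0, 0, -1, 2, 0], [0, -1, 0, 0, 2]].
All simple roots have the same length, so the diagram is simply laced. The associated Dynkin diagram is a chain of 3 nodes with a fork of two nodes at one end (D_5), so the type is D_5 (the algebra so(10)).

D_5 (so(10))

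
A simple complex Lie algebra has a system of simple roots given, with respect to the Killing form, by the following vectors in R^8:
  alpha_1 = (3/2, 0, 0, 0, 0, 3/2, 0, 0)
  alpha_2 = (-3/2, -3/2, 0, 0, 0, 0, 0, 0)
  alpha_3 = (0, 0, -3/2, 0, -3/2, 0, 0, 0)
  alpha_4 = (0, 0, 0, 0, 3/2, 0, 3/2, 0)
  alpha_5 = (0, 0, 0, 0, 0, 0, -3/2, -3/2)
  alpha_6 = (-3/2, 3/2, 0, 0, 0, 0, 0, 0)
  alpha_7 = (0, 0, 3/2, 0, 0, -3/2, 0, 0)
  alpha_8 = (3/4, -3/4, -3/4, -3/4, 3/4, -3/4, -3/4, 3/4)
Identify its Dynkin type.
E_8

Compute the Cartan integers a_ij = 2(alpha_i, alpha_j)/(alpha_j, alpha_j); the resulting 8x8 Cartan matrix is
[[2, -1, 0, 0, 0, -1, -1, 0], [-1, 2, 0, 0, 0, 0, 0, 0], [0, 0, 2, -1, 0, 0, -1, 0], [0, 0, -1, 2, -1, 0, 0, 0], [0, 0, 0, -1, 2, 0, 0, 0], [-1, 0, 0, 0, 0, 2, 0, -1], [-1, 0, -1, 0, 0, 0, 2, 0], [0, 0, 0, 0, 0, -1, 0, 2]].
All simple roots have the same length, so the diagram is simply laced. The associated Dynkin diagram is a chain of 7 nodes with one extra node attached to the third node from one end (E_8), so the type is E_8.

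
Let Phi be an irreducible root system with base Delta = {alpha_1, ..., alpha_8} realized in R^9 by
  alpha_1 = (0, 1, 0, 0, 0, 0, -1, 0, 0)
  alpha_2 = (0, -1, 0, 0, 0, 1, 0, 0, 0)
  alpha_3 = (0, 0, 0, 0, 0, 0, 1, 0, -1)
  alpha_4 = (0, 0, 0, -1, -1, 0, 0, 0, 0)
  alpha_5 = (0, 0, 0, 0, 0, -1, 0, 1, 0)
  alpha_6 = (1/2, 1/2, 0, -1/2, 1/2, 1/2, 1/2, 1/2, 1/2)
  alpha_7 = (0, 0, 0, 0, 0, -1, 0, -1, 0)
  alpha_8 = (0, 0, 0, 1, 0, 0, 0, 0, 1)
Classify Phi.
E8

Compute the Cartan integers a_ij = 2(alpha_i, alpha_j)/(alpha_j, alpha_j); the resulting 8x8 Cartan matrix is
[[2, -1, -1, 0, 0, 0, 0, 0], [-1, 2, 0, 0, -1, 0, -1, 0], [-1, 0, 2, 0, 0, 0, 0, -1], [0, 0, 0, 2, 0, 0, 0, -1], [0, -1, 0, 0, 2, 0, 0, 0], [0, 0, 0, 0, 0, 2, -1, 0], [0, -1, 0, 0, 0, -1, 2, 0], [0, 0, -1, -1, 0, 0, 0, 2]].
All simple roots have the same length, so the diagram is simply laced. The associated Dynkin diagram is a chain of 7 nodes with one extra node attached to the third node from one end (E_8), so the type is E_8.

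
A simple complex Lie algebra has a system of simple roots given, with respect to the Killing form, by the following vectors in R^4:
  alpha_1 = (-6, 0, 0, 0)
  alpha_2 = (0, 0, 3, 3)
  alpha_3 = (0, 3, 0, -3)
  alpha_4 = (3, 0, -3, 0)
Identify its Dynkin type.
C4

Compute the Cartan integers a_ij = 2(alpha_i, alpha_j)/(alpha_j, alpha_j); the resulting 4x4 Cartan matrix is
[[2, 0, 0, -2], [0, 2, -1, -1], [0, -1, 2, 0], [-1, -1, 0, 2]].
The roots have two lengths (squared-length ratio 2:1); the short ones are alpha_{2,3,4}. The associated Dynkin diagram is a chain of 4 nodes with a double edge at one end; the terminal node there is the unique long simple root (C_4), so the type is C_4 (the algebra sp(8)).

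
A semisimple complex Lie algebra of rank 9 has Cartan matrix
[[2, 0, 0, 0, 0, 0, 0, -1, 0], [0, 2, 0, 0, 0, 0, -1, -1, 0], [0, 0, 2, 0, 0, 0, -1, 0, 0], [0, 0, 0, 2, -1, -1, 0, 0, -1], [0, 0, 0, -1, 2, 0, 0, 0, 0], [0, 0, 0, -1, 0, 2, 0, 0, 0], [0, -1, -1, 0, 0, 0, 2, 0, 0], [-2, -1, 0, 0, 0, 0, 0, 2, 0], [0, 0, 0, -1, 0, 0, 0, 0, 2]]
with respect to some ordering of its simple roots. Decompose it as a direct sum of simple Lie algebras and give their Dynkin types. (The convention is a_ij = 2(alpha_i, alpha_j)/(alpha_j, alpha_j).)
B5 + D4

The diagram associated to this matrix has two connected components: the simple roots {alpha_1, alpha_2, alpha_3, alpha_7, alpha_8} form a chain of 5 nodes with a double edge at one end; the terminal node there is the unique short simple root (B_5), and {alpha_4, alpha_5, alpha_6, alpha_9} form a chain of 2 nodes with a fork of two nodes at one end (D_4). A semisimple Lie algebra decomposes uniquely as the direct sum of simple ideals, one per connected component of its Dynkin diagram, so g ≅ B_5 ⊕ D_4 (dimension 55 + 28 = 83).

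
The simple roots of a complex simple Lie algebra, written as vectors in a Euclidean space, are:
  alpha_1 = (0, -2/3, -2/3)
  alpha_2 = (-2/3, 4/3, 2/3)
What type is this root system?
G2

Compute the Cartan integers a_ij = 2(alpha_i, alpha_j)/(alpha_j, alpha_j); the resulting 2x2 Cartan matrix is
[[2, -1], [-3, 2]].
The roots have two lengths (squared-length ratio 3:1); the short ones are alpha_{1}. The associated Dynkin diagram is two nodes joined by a triple edge (G_2), so the type is G_2.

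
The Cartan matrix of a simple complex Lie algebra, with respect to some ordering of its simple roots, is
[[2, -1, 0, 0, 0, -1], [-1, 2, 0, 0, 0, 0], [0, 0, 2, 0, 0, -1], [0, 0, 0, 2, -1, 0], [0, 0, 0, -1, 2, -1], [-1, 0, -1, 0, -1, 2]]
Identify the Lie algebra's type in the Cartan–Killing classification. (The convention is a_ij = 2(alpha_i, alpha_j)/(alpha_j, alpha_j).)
E6

The matrix has rank 6 with 2's on the diagonal. Reading the off-diagonal entries as Dynkin edges (a single edge where a_ij = a_ji = -1; a double or triple edge where a_ij * a_ji = 2 or 3), the diagram is a chain of 5 nodes with one extra node attached to the third node from one end (E_6). One simple-root ordering that puts it in standard form is (alpha_4, alpha_3, alpha_5, alpha_6, alpha_1, alpha_2). So the algebra is type E_6.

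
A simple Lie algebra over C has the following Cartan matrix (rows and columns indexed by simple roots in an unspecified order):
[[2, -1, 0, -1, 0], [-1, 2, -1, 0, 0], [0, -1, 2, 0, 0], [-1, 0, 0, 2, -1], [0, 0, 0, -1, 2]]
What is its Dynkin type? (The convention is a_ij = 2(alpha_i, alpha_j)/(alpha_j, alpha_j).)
type A_5

The matrix has rank 5 with 2's on the diagonal. Reading the off-diagonal entries as Dynkin edges (a single edge where a_ij = a_ji = -1; a double or triple edge where a_ij * a_ji = 2 or 3), the diagram is a chain of 5 nodes with single edges (A_5). One simple-root ordering that puts it in standard form is (alpha_5, alpha_4, alpha_1, alpha_2, alpha_3). So the algebra is type A_5, i.e. sl(6).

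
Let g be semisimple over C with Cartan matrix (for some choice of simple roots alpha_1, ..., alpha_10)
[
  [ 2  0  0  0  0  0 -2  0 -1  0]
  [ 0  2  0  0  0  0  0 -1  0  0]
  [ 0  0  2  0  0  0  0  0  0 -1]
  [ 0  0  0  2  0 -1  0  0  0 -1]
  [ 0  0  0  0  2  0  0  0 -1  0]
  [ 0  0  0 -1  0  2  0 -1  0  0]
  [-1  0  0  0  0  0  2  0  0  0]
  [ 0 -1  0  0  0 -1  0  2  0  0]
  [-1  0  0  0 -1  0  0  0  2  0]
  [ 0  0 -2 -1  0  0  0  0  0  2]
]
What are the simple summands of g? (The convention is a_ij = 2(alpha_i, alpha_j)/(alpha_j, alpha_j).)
B4 + B6

The diagram associated to this matrix has two connected components: the simple roots {alpha_1, alpha_5, alpha_7, alpha_9} form a chain of 4 nodes with a double edge at one end; the terminal node there is the unique short simple root (B_4), and {alpha_2, alpha_3, alpha_4, alpha_6, alpha_8, alpha_10} form a chain of 6 nodes with a double edge at one end; the terminal node there is the unique short simple root (B_6). A semisimple Lie algebra decomposes uniquely as the direct sum of simple ideals, one per connected component of its Dynkin diagram, so g ≅ B_4 ⊕ B_6 (dimension 36 + 78 = 114).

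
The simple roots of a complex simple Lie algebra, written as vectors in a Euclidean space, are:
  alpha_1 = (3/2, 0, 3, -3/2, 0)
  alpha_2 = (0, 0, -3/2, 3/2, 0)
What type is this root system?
G_2

Compute the Cartan integers a_ij = 2(alpha_i, alpha_j)/(alpha_j, alpha_j); the resulting 2x2 Cartan matrix is
[[2, -3], [-1, 2]].
The roots have two lengths (squared-length ratio 3:1); the short ones are alpha_{2}. The associated Dynkin diagram is two nodes joined by a triple edge (G_2), so the type is G_2.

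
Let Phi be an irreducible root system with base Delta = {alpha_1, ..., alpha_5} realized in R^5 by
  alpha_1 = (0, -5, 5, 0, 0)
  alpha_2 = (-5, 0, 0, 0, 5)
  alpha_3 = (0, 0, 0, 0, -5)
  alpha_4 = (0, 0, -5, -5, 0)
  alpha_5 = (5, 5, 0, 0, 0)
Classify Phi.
B_5

Compute the Cartan integers a_ij = 2(alpha_i, alpha_j)/(alpha_j, alpha_j); the resulting 5x5 Cartan matrix is
[[2, 0, 0, -1, -1], [0, 2, -2, 0, -1], [0, -1, 2, 0, 0], [-1, 0, 0, 2, 0], [-1, -1, 0, 0, 2]].
The roots have two lengths (squared-length ratio 2:1); the short ones are alpha_{3}. The associated Dynkin diagram is a chain of 5 nodes with a double edge at one end; the terminal node there is the unique short simple root (B_5), so the type is B_5 (the algebra so(11)).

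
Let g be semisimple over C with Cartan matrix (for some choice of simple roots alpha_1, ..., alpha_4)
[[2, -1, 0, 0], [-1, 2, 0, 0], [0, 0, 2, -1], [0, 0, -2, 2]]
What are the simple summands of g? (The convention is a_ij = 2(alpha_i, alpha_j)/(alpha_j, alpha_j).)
The diagram associated to this matrix has two connected components: the simple roots {alpha_1, alpha_2} form a chain of 2 nodes with single edges (A_2), and {alpha_3, alpha_4} form a chain of 2 nodes with a double edge at one end; the terminal node there is the unique short simple root (B_2). A semisimple Lie algebra decomposes uniquely as the direct sum of simple ideals, one per connected component of its Dynkin diagram, so g ≅ A_2 ⊕ B_2 (dimension 8 + 10 = 18).

type A_2 + type B_2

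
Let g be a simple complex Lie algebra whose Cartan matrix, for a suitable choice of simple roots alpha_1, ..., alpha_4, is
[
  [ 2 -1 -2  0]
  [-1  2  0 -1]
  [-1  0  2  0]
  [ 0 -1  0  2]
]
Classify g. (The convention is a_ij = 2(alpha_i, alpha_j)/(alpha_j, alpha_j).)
The matrix has rank 4 with 2's on the diagonal. Reading the off-diagonal entries as Dynkin edges (a single edge where a_ij = a_ji = -1; a double or triple edge where a_ij * a_ji = 2 or 3), the diagram is a chain of 4 nodes with a double edge at one end; the terminal node there is the unique short simple root (B_4). One simple-root ordering that puts it in standard form is (alpha_4, alpha_2, alpha_1, alpha_3). So the algebra is type B_4, i.e. so(9).

B_4 (so(9))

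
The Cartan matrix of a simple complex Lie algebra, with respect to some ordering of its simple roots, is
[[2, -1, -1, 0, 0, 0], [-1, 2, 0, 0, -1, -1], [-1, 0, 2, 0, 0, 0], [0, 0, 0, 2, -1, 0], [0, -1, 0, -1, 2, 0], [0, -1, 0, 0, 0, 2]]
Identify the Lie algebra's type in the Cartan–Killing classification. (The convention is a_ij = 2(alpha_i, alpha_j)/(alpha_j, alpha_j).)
The matrix has rank 6 with 2's on the diagonal. Reading the off-diagonal entries as Dynkin edges (a single edge where a_ij = a_ji = -1; a double or triple edge where a_ij * a_ji = 2 or 3), the diagram is a chain of 5 nodes with one extra node attached to the third node from one end (E_6). One simple-root ordering that puts it in standard form is (alpha_3, alpha_6, alpha_1, alpha_2, alpha_5, alpha_4). So the algebra is type E_6.

E_6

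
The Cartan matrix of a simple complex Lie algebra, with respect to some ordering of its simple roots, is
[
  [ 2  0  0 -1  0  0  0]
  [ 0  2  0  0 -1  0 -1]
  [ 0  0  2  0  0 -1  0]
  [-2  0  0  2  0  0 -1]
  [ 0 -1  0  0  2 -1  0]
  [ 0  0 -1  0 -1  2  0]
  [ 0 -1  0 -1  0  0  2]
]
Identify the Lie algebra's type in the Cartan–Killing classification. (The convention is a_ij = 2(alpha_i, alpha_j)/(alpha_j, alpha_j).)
type B_7

The matrix has rank 7 with 2's on the diagonal. Reading the off-diagonal entries as Dynkin edges (a single edge where a_ij = a_ji = -1; a double or triple edge where a_ij * a_ji = 2 or 3), the diagram is a chain of 7 nodes with a double edge at one end; the terminal node there is the unique short simple root (B_7). One simple-root ordering that puts it in standard form is (alpha_3, alpha_6, alpha_5, alpha_2, alpha_7, alpha_4, alpha_1). So the algebra is type B_7, i.e. so(15).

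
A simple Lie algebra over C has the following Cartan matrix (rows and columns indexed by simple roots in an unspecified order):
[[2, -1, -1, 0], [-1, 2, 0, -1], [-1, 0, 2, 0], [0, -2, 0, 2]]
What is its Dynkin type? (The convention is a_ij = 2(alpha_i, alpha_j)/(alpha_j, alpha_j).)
The matrix has rank 4 with 2's on the diagonal. Reading the off-diagonal entries as Dynkin edges (a single edge where a_ij = a_ji = -1; a double or triple edge where a_ij * a_ji = 2 or 3), the diagram is a chain of 4 nodes with a double edge at one end; the terminal node there is the unique long simple root (C_4). One simple-root ordering that puts it in standard form is (alpha_3, alpha_1, alpha_2, alpha_4). So the algebra is type C_4, i.e. sp(8).

type C_4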